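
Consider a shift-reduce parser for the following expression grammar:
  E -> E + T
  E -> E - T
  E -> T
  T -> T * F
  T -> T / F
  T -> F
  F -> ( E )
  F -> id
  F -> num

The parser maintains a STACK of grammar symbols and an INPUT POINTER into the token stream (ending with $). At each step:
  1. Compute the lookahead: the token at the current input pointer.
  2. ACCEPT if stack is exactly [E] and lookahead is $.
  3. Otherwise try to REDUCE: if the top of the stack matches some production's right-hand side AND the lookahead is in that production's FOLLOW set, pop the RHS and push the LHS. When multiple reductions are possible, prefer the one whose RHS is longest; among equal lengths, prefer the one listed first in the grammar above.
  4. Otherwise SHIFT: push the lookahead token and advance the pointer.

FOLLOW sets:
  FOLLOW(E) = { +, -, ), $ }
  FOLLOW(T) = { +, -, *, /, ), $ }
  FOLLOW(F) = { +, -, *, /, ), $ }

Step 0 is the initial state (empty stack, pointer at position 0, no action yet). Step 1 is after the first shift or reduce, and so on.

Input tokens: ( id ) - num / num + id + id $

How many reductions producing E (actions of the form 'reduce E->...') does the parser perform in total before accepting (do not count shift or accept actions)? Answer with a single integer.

Step 1: shift (. Stack=[(] ptr=1 lookahead=id remaining=[id ) - num / num + id + id $]
Step 2: shift id. Stack=[( id] ptr=2 lookahead=) remaining=[) - num / num + id + id $]
Step 3: reduce F->id. Stack=[( F] ptr=2 lookahead=) remaining=[) - num / num + id + id $]
Step 4: reduce T->F. Stack=[( T] ptr=2 lookahead=) remaining=[) - num / num + id + id $]
Step 5: reduce E->T. Stack=[( E] ptr=2 lookahead=) remaining=[) - num / num + id + id $]
Step 6: shift ). Stack=[( E )] ptr=3 lookahead=- remaining=[- num / num + id + id $]
Step 7: reduce F->( E ). Stack=[F] ptr=3 lookahead=- remaining=[- num / num + id + id $]
Step 8: reduce T->F. Stack=[T] ptr=3 lookahead=- remaining=[- num / num + id + id $]
Step 9: reduce E->T. Stack=[E] ptr=3 lookahead=- remaining=[- num / num + id + id $]
Step 10: shift -. Stack=[E -] ptr=4 lookahead=num remaining=[num / num + id + id $]
Step 11: shift num. Stack=[E - num] ptr=5 lookahead=/ remaining=[/ num + id + id $]
Step 12: reduce F->num. Stack=[E - F] ptr=5 lookahead=/ remaining=[/ num + id + id $]
Step 13: reduce T->F. Stack=[E - T] ptr=5 lookahead=/ remaining=[/ num + id + id $]
Step 14: shift /. Stack=[E - T /] ptr=6 lookahead=num remaining=[num + id + id $]
Step 15: shift num. Stack=[E - T / num] ptr=7 lookahead=+ remaining=[+ id + id $]
Step 16: reduce F->num. Stack=[E - T / F] ptr=7 lookahead=+ remaining=[+ id + id $]
Step 17: reduce T->T / F. Stack=[E - T] ptr=7 lookahead=+ remaining=[+ id + id $]
Step 18: reduce E->E - T. Stack=[E] ptr=7 lookahead=+ remaining=[+ id + id $]
Step 19: shift +. Stack=[E +] ptr=8 lookahead=id remaining=[id + id $]
Step 20: shift id. Stack=[E + id] ptr=9 lookahead=+ remaining=[+ id $]
Step 21: reduce F->id. Stack=[E + F] ptr=9 lookahead=+ remaining=[+ id $]
Step 22: reduce T->F. Stack=[E + T] ptr=9 lookahead=+ remaining=[+ id $]
Step 23: reduce E->E + T. Stack=[E] ptr=9 lookahead=+ remaining=[+ id $]
Step 24: shift +. Stack=[E +] ptr=10 lookahead=id remaining=[id $]
Step 25: shift id. Stack=[E + id] ptr=11 lookahead=$ remaining=[$]
Step 26: reduce F->id. Stack=[E + F] ptr=11 lookahead=$ remaining=[$]
Step 27: reduce T->F. Stack=[E + T] ptr=11 lookahead=$ remaining=[$]
Step 28: reduce E->E + T. Stack=[E] ptr=11 lookahead=$ remaining=[$]
Step 29: accept. Stack=[E] ptr=11 lookahead=$ remaining=[$]

Answer: 5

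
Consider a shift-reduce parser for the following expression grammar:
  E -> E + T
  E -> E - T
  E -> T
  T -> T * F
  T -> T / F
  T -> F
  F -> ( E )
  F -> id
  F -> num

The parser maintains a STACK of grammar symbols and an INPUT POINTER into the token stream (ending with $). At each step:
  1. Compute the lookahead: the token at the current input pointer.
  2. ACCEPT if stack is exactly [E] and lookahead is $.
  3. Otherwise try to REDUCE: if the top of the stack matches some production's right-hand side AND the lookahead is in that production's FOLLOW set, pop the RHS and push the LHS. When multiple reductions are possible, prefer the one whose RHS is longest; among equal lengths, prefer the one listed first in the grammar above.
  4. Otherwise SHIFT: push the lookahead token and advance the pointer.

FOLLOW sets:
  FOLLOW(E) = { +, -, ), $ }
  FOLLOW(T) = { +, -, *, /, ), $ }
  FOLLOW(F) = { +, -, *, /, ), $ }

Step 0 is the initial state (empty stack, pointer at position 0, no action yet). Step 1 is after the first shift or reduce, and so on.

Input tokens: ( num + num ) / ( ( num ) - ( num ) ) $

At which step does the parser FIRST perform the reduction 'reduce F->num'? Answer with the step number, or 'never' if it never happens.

Step 1: shift (. Stack=[(] ptr=1 lookahead=num remaining=[num + num ) / ( ( num ) - ( num ) ) $]
Step 2: shift num. Stack=[( num] ptr=2 lookahead=+ remaining=[+ num ) / ( ( num ) - ( num ) ) $]
Step 3: reduce F->num. Stack=[( F] ptr=2 lookahead=+ remaining=[+ num ) / ( ( num ) - ( num ) ) $]

Answer: 3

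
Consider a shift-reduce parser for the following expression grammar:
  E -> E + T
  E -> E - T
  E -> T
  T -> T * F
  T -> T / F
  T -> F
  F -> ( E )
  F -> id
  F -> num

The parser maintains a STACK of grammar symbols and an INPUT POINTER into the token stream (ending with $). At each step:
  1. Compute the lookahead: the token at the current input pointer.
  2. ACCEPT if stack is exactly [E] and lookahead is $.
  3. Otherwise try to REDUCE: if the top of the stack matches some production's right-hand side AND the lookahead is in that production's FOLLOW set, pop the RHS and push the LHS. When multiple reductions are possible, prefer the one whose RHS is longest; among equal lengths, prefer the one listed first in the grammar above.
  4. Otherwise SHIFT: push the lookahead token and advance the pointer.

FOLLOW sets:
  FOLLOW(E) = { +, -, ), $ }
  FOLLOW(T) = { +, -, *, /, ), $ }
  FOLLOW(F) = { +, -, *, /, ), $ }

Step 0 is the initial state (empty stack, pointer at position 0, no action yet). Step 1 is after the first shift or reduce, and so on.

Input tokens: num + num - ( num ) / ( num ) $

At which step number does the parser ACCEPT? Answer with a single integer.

Answer: 29

Derivation:
Step 1: shift num. Stack=[num] ptr=1 lookahead=+ remaining=[+ num - ( num ) / ( num ) $]
Step 2: reduce F->num. Stack=[F] ptr=1 lookahead=+ remaining=[+ num - ( num ) / ( num ) $]
Step 3: reduce T->F. Stack=[T] ptr=1 lookahead=+ remaining=[+ num - ( num ) / ( num ) $]
Step 4: reduce E->T. Stack=[E] ptr=1 lookahead=+ remaining=[+ num - ( num ) / ( num ) $]
Step 5: shift +. Stack=[E +] ptr=2 lookahead=num remaining=[num - ( num ) / ( num ) $]
Step 6: shift num. Stack=[E + num] ptr=3 lookahead=- remaining=[- ( num ) / ( num ) $]
Step 7: reduce F->num. Stack=[E + F] ptr=3 lookahead=- remaining=[- ( num ) / ( num ) $]
Step 8: reduce T->F. Stack=[E + T] ptr=3 lookahead=- remaining=[- ( num ) / ( num ) $]
Step 9: reduce E->E + T. Stack=[E] ptr=3 lookahead=- remaining=[- ( num ) / ( num ) $]
Step 10: shift -. Stack=[E -] ptr=4 lookahead=( remaining=[( num ) / ( num ) $]
Step 11: shift (. Stack=[E - (] ptr=5 lookahead=num remaining=[num ) / ( num ) $]
Step 12: shift num. Stack=[E - ( num] ptr=6 lookahead=) remaining=[) / ( num ) $]
Step 13: reduce F->num. Stack=[E - ( F] ptr=6 lookahead=) remaining=[) / ( num ) $]
Step 14: reduce T->F. Stack=[E - ( T] ptr=6 lookahead=) remaining=[) / ( num ) $]
Step 15: reduce E->T. Stack=[E - ( E] ptr=6 lookahead=) remaining=[) / ( num ) $]
Step 16: shift ). Stack=[E - ( E )] ptr=7 lookahead=/ remaining=[/ ( num ) $]
Step 17: reduce F->( E ). Stack=[E - F] ptr=7 lookahead=/ remaining=[/ ( num ) $]
Step 18: reduce T->F. Stack=[E - T] ptr=7 lookahead=/ remaining=[/ ( num ) $]
Step 19: shift /. Stack=[E - T /] ptr=8 lookahead=( remaining=[( num ) $]
Step 20: shift (. Stack=[E - T / (] ptr=9 lookahead=num remaining=[num ) $]
Step 21: shift num. Stack=[E - T / ( num] ptr=10 lookahead=) remaining=[) $]
Step 22: reduce F->num. Stack=[E - T / ( F] ptr=10 lookahead=) remaining=[) $]
Step 23: reduce T->F. Stack=[E - T / ( T] ptr=10 lookahead=) remaining=[) $]
Step 24: reduce E->T. Stack=[E - T / ( E] ptr=10 lookahead=) remaining=[) $]
Step 25: shift ). Stack=[E - T / ( E )] ptr=11 lookahead=$ remaining=[$]
Step 26: reduce F->( E ). Stack=[E - T / F] ptr=11 lookahead=$ remaining=[$]
Step 27: reduce T->T / F. Stack=[E - T] ptr=11 lookahead=$ remaining=[$]
Step 28: reduce E->E - T. Stack=[E] ptr=11 lookahead=$ remaining=[$]
Step 29: accept. Stack=[E] ptr=11 lookahead=$ remaining=[$]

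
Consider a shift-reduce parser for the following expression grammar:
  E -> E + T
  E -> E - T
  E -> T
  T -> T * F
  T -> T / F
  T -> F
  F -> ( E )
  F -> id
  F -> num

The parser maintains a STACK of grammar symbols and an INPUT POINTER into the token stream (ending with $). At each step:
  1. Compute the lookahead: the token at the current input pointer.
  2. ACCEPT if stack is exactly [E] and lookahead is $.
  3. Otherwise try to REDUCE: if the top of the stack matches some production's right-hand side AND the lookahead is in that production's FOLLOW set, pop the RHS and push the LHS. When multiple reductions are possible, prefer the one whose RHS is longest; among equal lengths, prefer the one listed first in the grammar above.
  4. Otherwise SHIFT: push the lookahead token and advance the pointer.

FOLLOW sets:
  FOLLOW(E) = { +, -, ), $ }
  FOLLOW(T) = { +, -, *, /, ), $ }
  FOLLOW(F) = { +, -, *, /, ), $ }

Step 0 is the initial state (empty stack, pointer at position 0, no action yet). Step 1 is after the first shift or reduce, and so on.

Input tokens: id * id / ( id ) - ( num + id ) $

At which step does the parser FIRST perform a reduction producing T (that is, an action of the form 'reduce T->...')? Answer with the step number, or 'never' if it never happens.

Answer: 3

Derivation:
Step 1: shift id. Stack=[id] ptr=1 lookahead=* remaining=[* id / ( id ) - ( num + id ) $]
Step 2: reduce F->id. Stack=[F] ptr=1 lookahead=* remaining=[* id / ( id ) - ( num + id ) $]
Step 3: reduce T->F. Stack=[T] ptr=1 lookahead=* remaining=[* id / ( id ) - ( num + id ) $]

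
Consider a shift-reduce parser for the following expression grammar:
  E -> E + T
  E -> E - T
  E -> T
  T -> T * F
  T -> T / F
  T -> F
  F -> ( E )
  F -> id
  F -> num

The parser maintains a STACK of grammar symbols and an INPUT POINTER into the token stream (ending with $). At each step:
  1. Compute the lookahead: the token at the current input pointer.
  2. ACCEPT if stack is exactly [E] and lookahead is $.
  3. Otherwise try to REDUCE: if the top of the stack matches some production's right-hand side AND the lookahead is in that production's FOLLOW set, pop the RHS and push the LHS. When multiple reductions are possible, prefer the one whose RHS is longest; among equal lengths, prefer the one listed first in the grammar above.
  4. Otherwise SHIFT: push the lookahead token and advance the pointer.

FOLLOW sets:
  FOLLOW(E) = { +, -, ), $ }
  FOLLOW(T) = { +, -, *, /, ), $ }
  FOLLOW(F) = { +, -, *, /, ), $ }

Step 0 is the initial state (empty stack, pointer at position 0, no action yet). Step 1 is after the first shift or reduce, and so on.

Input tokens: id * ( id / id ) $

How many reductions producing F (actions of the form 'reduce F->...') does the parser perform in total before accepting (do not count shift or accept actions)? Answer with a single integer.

Answer: 4

Derivation:
Step 1: shift id. Stack=[id] ptr=1 lookahead=* remaining=[* ( id / id ) $]
Step 2: reduce F->id. Stack=[F] ptr=1 lookahead=* remaining=[* ( id / id ) $]
Step 3: reduce T->F. Stack=[T] ptr=1 lookahead=* remaining=[* ( id / id ) $]
Step 4: shift *. Stack=[T *] ptr=2 lookahead=( remaining=[( id / id ) $]
Step 5: shift (. Stack=[T * (] ptr=3 lookahead=id remaining=[id / id ) $]
Step 6: shift id. Stack=[T * ( id] ptr=4 lookahead=/ remaining=[/ id ) $]
Step 7: reduce F->id. Stack=[T * ( F] ptr=4 lookahead=/ remaining=[/ id ) $]
Step 8: reduce T->F. Stack=[T * ( T] ptr=4 lookahead=/ remaining=[/ id ) $]
Step 9: shift /. Stack=[T * ( T /] ptr=5 lookahead=id remaining=[id ) $]
Step 10: shift id. Stack=[T * ( T / id] ptr=6 lookahead=) remaining=[) $]
Step 11: reduce F->id. Stack=[T * ( T / F] ptr=6 lookahead=) remaining=[) $]
Step 12: reduce T->T / F. Stack=[T * ( T] ptr=6 lookahead=) remaining=[) $]
Step 13: reduce E->T. Stack=[T * ( E] ptr=6 lookahead=) remaining=[) $]
Step 14: shift ). Stack=[T * ( E )] ptr=7 lookahead=$ remaining=[$]
Step 15: reduce F->( E ). Stack=[T * F] ptr=7 lookahead=$ remaining=[$]
Step 16: reduce T->T * F. Stack=[T] ptr=7 lookahead=$ remaining=[$]
Step 17: reduce E->T. Stack=[E] ptr=7 lookahead=$ remaining=[$]
Step 18: accept. Stack=[E] ptr=7 lookahead=$ remaining=[$]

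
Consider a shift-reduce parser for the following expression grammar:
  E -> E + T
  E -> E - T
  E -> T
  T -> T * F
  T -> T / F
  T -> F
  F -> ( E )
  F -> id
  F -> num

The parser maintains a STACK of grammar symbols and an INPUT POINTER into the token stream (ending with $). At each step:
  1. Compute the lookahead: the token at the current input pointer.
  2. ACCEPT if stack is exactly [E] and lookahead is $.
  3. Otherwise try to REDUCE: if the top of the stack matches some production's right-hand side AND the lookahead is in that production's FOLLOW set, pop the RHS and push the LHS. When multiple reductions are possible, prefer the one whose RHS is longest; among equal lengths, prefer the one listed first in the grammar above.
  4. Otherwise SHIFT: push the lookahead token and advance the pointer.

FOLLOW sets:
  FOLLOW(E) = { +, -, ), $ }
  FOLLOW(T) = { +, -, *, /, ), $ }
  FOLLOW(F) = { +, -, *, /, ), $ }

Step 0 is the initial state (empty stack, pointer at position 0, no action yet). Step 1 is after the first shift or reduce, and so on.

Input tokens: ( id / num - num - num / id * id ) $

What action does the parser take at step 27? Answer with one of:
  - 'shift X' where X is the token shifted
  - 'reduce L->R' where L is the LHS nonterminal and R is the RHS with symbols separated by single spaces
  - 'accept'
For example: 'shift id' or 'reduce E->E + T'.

Step 1: shift (. Stack=[(] ptr=1 lookahead=id remaining=[id / num - num - num / id * id ) $]
Step 2: shift id. Stack=[( id] ptr=2 lookahead=/ remaining=[/ num - num - num / id * id ) $]
Step 3: reduce F->id. Stack=[( F] ptr=2 lookahead=/ remaining=[/ num - num - num / id * id ) $]
Step 4: reduce T->F. Stack=[( T] ptr=2 lookahead=/ remaining=[/ num - num - num / id * id ) $]
Step 5: shift /. Stack=[( T /] ptr=3 lookahead=num remaining=[num - num - num / id * id ) $]
Step 6: shift num. Stack=[( T / num] ptr=4 lookahead=- remaining=[- num - num / id * id ) $]
Step 7: reduce F->num. Stack=[( T / F] ptr=4 lookahead=- remaining=[- num - num / id * id ) $]
Step 8: reduce T->T / F. Stack=[( T] ptr=4 lookahead=- remaining=[- num - num / id * id ) $]
Step 9: reduce E->T. Stack=[( E] ptr=4 lookahead=- remaining=[- num - num / id * id ) $]
Step 10: shift -. Stack=[( E -] ptr=5 lookahead=num remaining=[num - num / id * id ) $]
Step 11: shift num. Stack=[( E - num] ptr=6 lookahead=- remaining=[- num / id * id ) $]
Step 12: reduce F->num. Stack=[( E - F] ptr=6 lookahead=- remaining=[- num / id * id ) $]
Step 13: reduce T->F. Stack=[( E - T] ptr=6 lookahead=- remaining=[- num / id * id ) $]
Step 14: reduce E->E - T. Stack=[( E] ptr=6 lookahead=- remaining=[- num / id * id ) $]
Step 15: shift -. Stack=[( E -] ptr=7 lookahead=num remaining=[num / id * id ) $]
Step 16: shift num. Stack=[( E - num] ptr=8 lookahead=/ remaining=[/ id * id ) $]
Step 17: reduce F->num. Stack=[( E - F] ptr=8 lookahead=/ remaining=[/ id * id ) $]
Step 18: reduce T->F. Stack=[( E - T] ptr=8 lookahead=/ remaining=[/ id * id ) $]
Step 19: shift /. Stack=[( E - T /] ptr=9 lookahead=id remaining=[id * id ) $]
Step 20: shift id. Stack=[( E - T / id] ptr=10 lookahead=* remaining=[* id ) $]
Step 21: reduce F->id. Stack=[( E - T / F] ptr=10 lookahead=* remaining=[* id ) $]
Step 22: reduce T->T / F. Stack=[( E - T] ptr=10 lookahead=* remaining=[* id ) $]
Step 23: shift *. Stack=[( E - T *] ptr=11 lookahead=id remaining=[id ) $]
Step 24: shift id. Stack=[( E - T * id] ptr=12 lookahead=) remaining=[) $]
Step 25: reduce F->id. Stack=[( E - T * F] ptr=12 lookahead=) remaining=[) $]
Step 26: reduce T->T * F. Stack=[( E - T] ptr=12 lookahead=) remaining=[) $]
Step 27: reduce E->E - T. Stack=[( E] ptr=12 lookahead=) remaining=[) $]

Answer: reduce E->E - T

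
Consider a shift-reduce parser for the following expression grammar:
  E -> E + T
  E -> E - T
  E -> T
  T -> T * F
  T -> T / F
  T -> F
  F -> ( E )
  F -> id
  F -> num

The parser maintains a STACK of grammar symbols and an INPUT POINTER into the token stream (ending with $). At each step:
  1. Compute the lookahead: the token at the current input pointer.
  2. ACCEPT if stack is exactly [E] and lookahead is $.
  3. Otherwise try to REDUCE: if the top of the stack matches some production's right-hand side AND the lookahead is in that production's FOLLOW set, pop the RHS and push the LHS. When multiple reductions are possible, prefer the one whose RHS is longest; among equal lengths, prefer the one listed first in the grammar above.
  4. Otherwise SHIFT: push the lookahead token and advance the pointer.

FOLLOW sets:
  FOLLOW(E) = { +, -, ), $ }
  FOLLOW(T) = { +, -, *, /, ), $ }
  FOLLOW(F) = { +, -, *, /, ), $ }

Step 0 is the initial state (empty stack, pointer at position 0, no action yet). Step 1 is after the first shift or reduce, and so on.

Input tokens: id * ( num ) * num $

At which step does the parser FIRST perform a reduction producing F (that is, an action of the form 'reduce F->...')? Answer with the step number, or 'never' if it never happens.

Answer: 2

Derivation:
Step 1: shift id. Stack=[id] ptr=1 lookahead=* remaining=[* ( num ) * num $]
Step 2: reduce F->id. Stack=[F] ptr=1 lookahead=* remaining=[* ( num ) * num $]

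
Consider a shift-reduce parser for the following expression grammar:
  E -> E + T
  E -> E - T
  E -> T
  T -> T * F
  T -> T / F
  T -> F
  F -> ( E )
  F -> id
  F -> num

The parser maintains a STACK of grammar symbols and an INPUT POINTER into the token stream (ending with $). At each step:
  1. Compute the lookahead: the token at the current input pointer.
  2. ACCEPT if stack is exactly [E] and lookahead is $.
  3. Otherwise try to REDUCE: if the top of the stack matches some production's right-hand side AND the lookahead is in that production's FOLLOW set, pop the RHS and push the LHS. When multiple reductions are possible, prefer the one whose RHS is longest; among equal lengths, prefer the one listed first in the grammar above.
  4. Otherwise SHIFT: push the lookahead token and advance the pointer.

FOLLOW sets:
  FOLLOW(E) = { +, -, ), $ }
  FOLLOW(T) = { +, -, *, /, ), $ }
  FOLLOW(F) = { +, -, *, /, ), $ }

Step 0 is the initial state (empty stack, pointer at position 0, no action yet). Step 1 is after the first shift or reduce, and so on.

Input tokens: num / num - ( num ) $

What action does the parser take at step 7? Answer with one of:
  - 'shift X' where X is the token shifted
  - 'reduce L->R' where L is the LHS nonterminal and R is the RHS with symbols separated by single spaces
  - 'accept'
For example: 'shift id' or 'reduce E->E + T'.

Step 1: shift num. Stack=[num] ptr=1 lookahead=/ remaining=[/ num - ( num ) $]
Step 2: reduce F->num. Stack=[F] ptr=1 lookahead=/ remaining=[/ num - ( num ) $]
Step 3: reduce T->F. Stack=[T] ptr=1 lookahead=/ remaining=[/ num - ( num ) $]
Step 4: shift /. Stack=[T /] ptr=2 lookahead=num remaining=[num - ( num ) $]
Step 5: shift num. Stack=[T / num] ptr=3 lookahead=- remaining=[- ( num ) $]
Step 6: reduce F->num. Stack=[T / F] ptr=3 lookahead=- remaining=[- ( num ) $]
Step 7: reduce T->T / F. Stack=[T] ptr=3 lookahead=- remaining=[- ( num ) $]

Answer: reduce T->T / F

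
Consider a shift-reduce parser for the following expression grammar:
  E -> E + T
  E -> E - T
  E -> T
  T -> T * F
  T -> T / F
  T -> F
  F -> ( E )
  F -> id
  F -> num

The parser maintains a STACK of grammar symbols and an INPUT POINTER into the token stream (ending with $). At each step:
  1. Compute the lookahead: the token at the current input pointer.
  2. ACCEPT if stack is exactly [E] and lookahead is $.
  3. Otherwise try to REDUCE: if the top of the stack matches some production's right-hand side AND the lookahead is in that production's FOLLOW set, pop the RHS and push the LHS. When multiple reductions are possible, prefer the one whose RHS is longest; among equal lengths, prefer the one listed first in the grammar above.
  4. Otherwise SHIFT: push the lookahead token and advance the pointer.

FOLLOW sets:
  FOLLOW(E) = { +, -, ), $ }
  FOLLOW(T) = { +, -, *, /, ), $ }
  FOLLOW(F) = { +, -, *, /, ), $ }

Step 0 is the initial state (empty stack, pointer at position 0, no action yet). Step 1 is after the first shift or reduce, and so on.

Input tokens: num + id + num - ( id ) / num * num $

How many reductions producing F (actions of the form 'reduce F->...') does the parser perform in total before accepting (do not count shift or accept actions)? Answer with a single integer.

Answer: 7

Derivation:
Step 1: shift num. Stack=[num] ptr=1 lookahead=+ remaining=[+ id + num - ( id ) / num * num $]
Step 2: reduce F->num. Stack=[F] ptr=1 lookahead=+ remaining=[+ id + num - ( id ) / num * num $]
Step 3: reduce T->F. Stack=[T] ptr=1 lookahead=+ remaining=[+ id + num - ( id ) / num * num $]
Step 4: reduce E->T. Stack=[E] ptr=1 lookahead=+ remaining=[+ id + num - ( id ) / num * num $]
Step 5: shift +. Stack=[E +] ptr=2 lookahead=id remaining=[id + num - ( id ) / num * num $]
Step 6: shift id. Stack=[E + id] ptr=3 lookahead=+ remaining=[+ num - ( id ) / num * num $]
Step 7: reduce F->id. Stack=[E + F] ptr=3 lookahead=+ remaining=[+ num - ( id ) / num * num $]
Step 8: reduce T->F. Stack=[E + T] ptr=3 lookahead=+ remaining=[+ num - ( id ) / num * num $]
Step 9: reduce E->E + T. Stack=[E] ptr=3 lookahead=+ remaining=[+ num - ( id ) / num * num $]
Step 10: shift +. Stack=[E +] ptr=4 lookahead=num remaining=[num - ( id ) / num * num $]
Step 11: shift num. Stack=[E + num] ptr=5 lookahead=- remaining=[- ( id ) / num * num $]
Step 12: reduce F->num. Stack=[E + F] ptr=5 lookahead=- remaining=[- ( id ) / num * num $]
Step 13: reduce T->F. Stack=[E + T] ptr=5 lookahead=- remaining=[- ( id ) / num * num $]
Step 14: reduce E->E + T. Stack=[E] ptr=5 lookahead=- remaining=[- ( id ) / num * num $]
Step 15: shift -. Stack=[E -] ptr=6 lookahead=( remaining=[( id ) / num * num $]
Step 16: shift (. Stack=[E - (] ptr=7 lookahead=id remaining=[id ) / num * num $]
Step 17: shift id. Stack=[E - ( id] ptr=8 lookahead=) remaining=[) / num * num $]
Step 18: reduce F->id. Stack=[E - ( F] ptr=8 lookahead=) remaining=[) / num * num $]
Step 19: reduce T->F. Stack=[E - ( T] ptr=8 lookahead=) remaining=[) / num * num $]
Step 20: reduce E->T. Stack=[E - ( E] ptr=8 lookahead=) remaining=[) / num * num $]
Step 21: shift ). Stack=[E - ( E )] ptr=9 lookahead=/ remaining=[/ num * num $]
Step 22: reduce F->( E ). Stack=[E - F] ptr=9 lookahead=/ remaining=[/ num * num $]
Step 23: reduce T->F. Stack=[E - T] ptr=9 lookahead=/ remaining=[/ num * num $]
Step 24: shift /. Stack=[E - T /] ptr=10 lookahead=num remaining=[num * num $]
Step 25: shift num. Stack=[E - T / num] ptr=11 lookahead=* remaining=[* num $]
Step 26: reduce F->num. Stack=[E - T / F] ptr=11 lookahead=* remaining=[* num $]
Step 27: reduce T->T / F. Stack=[E - T] ptr=11 lookahead=* remaining=[* num $]
Step 28: shift *. Stack=[E - T *] ptr=12 lookahead=num remaining=[num $]
Step 29: shift num. Stack=[E - T * num] ptr=13 lookahead=$ remaining=[$]
Step 30: reduce F->num. Stack=[E - T * F] ptr=13 lookahead=$ remaining=[$]
Step 31: reduce T->T * F. Stack=[E - T] ptr=13 lookahead=$ remaining=[$]
Step 32: reduce E->E - T. Stack=[E] ptr=13 lookahead=$ remaining=[$]
Step 33: accept. Stack=[E] ptr=13 lookahead=$ remaining=[$]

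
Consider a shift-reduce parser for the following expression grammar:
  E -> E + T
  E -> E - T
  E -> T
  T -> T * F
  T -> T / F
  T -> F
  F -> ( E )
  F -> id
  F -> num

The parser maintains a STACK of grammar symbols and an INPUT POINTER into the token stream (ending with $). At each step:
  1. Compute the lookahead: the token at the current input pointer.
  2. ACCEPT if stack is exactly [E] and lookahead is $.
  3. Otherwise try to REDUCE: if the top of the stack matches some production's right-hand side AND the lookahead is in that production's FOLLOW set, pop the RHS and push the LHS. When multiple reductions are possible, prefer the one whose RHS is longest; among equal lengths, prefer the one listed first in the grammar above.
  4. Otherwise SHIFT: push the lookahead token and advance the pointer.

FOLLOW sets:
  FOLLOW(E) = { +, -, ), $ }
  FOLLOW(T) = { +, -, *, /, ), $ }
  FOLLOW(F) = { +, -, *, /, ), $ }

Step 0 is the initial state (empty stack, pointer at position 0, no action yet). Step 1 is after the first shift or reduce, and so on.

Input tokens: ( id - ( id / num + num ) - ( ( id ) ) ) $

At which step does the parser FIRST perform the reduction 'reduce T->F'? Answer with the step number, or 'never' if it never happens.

Step 1: shift (. Stack=[(] ptr=1 lookahead=id remaining=[id - ( id / num + num ) - ( ( id ) ) ) $]
Step 2: shift id. Stack=[( id] ptr=2 lookahead=- remaining=[- ( id / num + num ) - ( ( id ) ) ) $]
Step 3: reduce F->id. Stack=[( F] ptr=2 lookahead=- remaining=[- ( id / num + num ) - ( ( id ) ) ) $]
Step 4: reduce T->F. Stack=[( T] ptr=2 lookahead=- remaining=[- ( id / num + num ) - ( ( id ) ) ) $]

Answer: 4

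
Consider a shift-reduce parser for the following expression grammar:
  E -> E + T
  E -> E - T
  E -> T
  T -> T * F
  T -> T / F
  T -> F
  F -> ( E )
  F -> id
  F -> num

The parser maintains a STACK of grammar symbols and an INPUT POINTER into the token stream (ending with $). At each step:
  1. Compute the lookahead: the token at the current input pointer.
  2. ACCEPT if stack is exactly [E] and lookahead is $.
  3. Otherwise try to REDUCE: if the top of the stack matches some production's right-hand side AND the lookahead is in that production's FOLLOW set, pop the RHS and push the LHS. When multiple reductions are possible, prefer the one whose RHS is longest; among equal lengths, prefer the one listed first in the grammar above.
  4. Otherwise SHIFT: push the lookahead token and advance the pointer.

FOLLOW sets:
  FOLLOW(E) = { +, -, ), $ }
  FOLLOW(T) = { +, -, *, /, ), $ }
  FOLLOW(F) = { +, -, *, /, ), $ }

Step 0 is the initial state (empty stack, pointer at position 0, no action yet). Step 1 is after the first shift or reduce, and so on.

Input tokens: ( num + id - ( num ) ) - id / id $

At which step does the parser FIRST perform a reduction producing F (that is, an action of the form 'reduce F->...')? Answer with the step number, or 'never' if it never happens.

Answer: 3

Derivation:
Step 1: shift (. Stack=[(] ptr=1 lookahead=num remaining=[num + id - ( num ) ) - id / id $]
Step 2: shift num. Stack=[( num] ptr=2 lookahead=+ remaining=[+ id - ( num ) ) - id / id $]
Step 3: reduce F->num. Stack=[( F] ptr=2 lookahead=+ remaining=[+ id - ( num ) ) - id / id $]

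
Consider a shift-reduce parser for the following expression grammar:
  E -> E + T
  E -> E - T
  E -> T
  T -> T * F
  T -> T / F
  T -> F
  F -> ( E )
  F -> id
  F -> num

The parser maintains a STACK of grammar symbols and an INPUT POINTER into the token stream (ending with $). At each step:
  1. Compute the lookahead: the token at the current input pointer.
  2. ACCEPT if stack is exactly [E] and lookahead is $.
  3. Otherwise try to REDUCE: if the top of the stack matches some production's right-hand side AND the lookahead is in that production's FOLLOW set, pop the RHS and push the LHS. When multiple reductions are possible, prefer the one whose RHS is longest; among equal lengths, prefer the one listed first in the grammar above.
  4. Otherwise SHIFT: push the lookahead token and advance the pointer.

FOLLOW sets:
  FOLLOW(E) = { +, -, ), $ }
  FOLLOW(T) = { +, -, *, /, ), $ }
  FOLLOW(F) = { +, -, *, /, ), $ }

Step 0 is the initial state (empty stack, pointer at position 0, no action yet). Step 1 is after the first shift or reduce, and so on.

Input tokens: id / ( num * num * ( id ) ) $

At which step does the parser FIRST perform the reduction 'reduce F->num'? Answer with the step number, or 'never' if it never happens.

Step 1: shift id. Stack=[id] ptr=1 lookahead=/ remaining=[/ ( num * num * ( id ) ) $]
Step 2: reduce F->id. Stack=[F] ptr=1 lookahead=/ remaining=[/ ( num * num * ( id ) ) $]
Step 3: reduce T->F. Stack=[T] ptr=1 lookahead=/ remaining=[/ ( num * num * ( id ) ) $]
Step 4: shift /. Stack=[T /] ptr=2 lookahead=( remaining=[( num * num * ( id ) ) $]
Step 5: shift (. Stack=[T / (] ptr=3 lookahead=num remaining=[num * num * ( id ) ) $]
Step 6: shift num. Stack=[T / ( num] ptr=4 lookahead=* remaining=[* num * ( id ) ) $]
Step 7: reduce F->num. Stack=[T / ( F] ptr=4 lookahead=* remaining=[* num * ( id ) ) $]

Answer: 7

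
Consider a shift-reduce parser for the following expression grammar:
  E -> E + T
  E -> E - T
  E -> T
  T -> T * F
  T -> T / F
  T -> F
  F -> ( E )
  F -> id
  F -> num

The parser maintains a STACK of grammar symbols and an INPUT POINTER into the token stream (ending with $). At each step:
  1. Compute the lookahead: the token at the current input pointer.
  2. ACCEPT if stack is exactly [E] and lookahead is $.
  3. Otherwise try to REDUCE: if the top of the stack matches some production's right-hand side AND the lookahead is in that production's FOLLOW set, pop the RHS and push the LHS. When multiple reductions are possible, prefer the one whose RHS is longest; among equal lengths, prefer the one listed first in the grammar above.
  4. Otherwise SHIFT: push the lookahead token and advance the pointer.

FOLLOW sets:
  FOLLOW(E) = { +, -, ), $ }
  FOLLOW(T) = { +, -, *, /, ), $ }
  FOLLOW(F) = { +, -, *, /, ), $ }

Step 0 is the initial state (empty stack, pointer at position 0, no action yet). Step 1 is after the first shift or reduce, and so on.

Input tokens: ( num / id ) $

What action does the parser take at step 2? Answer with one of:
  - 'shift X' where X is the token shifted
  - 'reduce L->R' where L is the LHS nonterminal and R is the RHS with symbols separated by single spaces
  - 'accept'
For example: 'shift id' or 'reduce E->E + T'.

Step 1: shift (. Stack=[(] ptr=1 lookahead=num remaining=[num / id ) $]
Step 2: shift num. Stack=[( num] ptr=2 lookahead=/ remaining=[/ id ) $]

Answer: shift num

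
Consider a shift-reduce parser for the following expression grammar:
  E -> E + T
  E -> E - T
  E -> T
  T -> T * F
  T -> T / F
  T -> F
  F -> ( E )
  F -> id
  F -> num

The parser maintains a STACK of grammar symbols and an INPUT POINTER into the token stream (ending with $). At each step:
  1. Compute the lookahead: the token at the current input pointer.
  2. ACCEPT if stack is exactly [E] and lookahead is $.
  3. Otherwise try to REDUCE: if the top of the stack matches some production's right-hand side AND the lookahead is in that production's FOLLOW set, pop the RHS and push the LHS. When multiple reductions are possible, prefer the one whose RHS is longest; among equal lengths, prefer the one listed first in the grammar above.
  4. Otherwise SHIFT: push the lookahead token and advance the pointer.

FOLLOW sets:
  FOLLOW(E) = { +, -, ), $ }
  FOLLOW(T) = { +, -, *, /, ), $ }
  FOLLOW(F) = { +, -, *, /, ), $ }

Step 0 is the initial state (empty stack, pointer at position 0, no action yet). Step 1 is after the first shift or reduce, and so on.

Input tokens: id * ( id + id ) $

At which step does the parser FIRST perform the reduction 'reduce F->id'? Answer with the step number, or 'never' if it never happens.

Answer: 2

Derivation:
Step 1: shift id. Stack=[id] ptr=1 lookahead=* remaining=[* ( id + id ) $]
Step 2: reduce F->id. Stack=[F] ptr=1 lookahead=* remaining=[* ( id + id ) $]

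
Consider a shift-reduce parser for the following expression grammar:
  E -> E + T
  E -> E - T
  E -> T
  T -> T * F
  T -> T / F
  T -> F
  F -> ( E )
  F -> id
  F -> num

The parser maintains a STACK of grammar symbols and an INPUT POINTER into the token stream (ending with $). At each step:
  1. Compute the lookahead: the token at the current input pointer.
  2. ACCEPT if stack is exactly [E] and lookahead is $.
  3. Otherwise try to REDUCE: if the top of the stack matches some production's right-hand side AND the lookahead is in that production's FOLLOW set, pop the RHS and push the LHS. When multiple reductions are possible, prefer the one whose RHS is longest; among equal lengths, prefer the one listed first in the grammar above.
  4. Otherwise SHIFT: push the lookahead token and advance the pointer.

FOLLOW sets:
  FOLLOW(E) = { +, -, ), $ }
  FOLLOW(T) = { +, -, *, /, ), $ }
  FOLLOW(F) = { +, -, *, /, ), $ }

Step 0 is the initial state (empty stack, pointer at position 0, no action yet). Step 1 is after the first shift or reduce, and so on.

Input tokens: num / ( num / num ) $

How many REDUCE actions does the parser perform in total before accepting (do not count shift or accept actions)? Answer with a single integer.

Answer: 10

Derivation:
Step 1: shift num. Stack=[num] ptr=1 lookahead=/ remaining=[/ ( num / num ) $]
Step 2: reduce F->num. Stack=[F] ptr=1 lookahead=/ remaining=[/ ( num / num ) $]
Step 3: reduce T->F. Stack=[T] ptr=1 lookahead=/ remaining=[/ ( num / num ) $]
Step 4: shift /. Stack=[T /] ptr=2 lookahead=( remaining=[( num / num ) $]
Step 5: shift (. Stack=[T / (] ptr=3 lookahead=num remaining=[num / num ) $]
Step 6: shift num. Stack=[T / ( num] ptr=4 lookahead=/ remaining=[/ num ) $]
Step 7: reduce F->num. Stack=[T / ( F] ptr=4 lookahead=/ remaining=[/ num ) $]
Step 8: reduce T->F. Stack=[T / ( T] ptr=4 lookahead=/ remaining=[/ num ) $]
Step 9: shift /. Stack=[T / ( T /] ptr=5 lookahead=num remaining=[num ) $]
Step 10: shift num. Stack=[T / ( T / num] ptr=6 lookahead=) remaining=[) $]
Step 11: reduce F->num. Stack=[T / ( T / F] ptr=6 lookahead=) remaining=[) $]
Step 12: reduce T->T / F. Stack=[T / ( T] ptr=6 lookahead=) remaining=[) $]
Step 13: reduce E->T. Stack=[T / ( E] ptr=6 lookahead=) remaining=[) $]
Step 14: shift ). Stack=[T / ( E )] ptr=7 lookahead=$ remaining=[$]
Step 15: reduce F->( E ). Stack=[T / F] ptr=7 lookahead=$ remaining=[$]
Step 16: reduce T->T / F. Stack=[T] ptr=7 lookahead=$ remaining=[$]
Step 17: reduce E->T. Stack=[E] ptr=7 lookahead=$ remaining=[$]
Step 18: accept. Stack=[E] ptr=7 lookahead=$ remaining=[$]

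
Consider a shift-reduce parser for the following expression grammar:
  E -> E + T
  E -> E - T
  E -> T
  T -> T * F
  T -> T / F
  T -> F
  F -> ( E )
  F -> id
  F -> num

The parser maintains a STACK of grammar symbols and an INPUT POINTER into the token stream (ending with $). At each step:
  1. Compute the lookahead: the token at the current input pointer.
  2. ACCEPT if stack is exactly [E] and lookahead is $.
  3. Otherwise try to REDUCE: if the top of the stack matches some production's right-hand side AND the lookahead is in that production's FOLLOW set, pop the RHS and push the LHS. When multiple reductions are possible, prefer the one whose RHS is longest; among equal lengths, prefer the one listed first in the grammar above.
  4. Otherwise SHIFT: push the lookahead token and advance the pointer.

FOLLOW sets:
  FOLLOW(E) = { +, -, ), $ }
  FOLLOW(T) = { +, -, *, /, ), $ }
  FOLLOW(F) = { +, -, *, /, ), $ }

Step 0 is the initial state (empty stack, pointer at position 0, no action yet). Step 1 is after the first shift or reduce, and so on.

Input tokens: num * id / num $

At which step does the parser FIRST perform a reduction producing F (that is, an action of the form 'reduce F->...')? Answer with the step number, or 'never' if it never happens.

Answer: 2

Derivation:
Step 1: shift num. Stack=[num] ptr=1 lookahead=* remaining=[* id / num $]
Step 2: reduce F->num. Stack=[F] ptr=1 lookahead=* remaining=[* id / num $]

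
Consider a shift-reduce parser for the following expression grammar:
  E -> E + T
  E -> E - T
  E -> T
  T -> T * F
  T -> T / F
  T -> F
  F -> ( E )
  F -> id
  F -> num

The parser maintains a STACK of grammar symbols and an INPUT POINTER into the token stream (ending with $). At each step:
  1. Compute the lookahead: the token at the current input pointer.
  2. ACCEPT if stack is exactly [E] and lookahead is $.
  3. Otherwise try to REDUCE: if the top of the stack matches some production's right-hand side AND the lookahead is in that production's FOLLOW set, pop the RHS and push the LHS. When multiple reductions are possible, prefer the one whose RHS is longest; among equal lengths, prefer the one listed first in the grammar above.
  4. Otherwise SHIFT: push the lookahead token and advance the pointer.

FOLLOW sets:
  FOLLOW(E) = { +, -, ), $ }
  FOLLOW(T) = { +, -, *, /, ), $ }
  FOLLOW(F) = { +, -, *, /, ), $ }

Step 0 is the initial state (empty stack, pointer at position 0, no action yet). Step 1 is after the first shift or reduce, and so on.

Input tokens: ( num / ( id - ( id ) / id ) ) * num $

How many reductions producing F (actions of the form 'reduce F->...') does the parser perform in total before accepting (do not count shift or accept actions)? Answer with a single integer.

Step 1: shift (. Stack=[(] ptr=1 lookahead=num remaining=[num / ( id - ( id ) / id ) ) * num $]
Step 2: shift num. Stack=[( num] ptr=2 lookahead=/ remaining=[/ ( id - ( id ) / id ) ) * num $]
Step 3: reduce F->num. Stack=[( F] ptr=2 lookahead=/ remaining=[/ ( id - ( id ) / id ) ) * num $]
Step 4: reduce T->F. Stack=[( T] ptr=2 lookahead=/ remaining=[/ ( id - ( id ) / id ) ) * num $]
Step 5: shift /. Stack=[( T /] ptr=3 lookahead=( remaining=[( id - ( id ) / id ) ) * num $]
Step 6: shift (. Stack=[( T / (] ptr=4 lookahead=id remaining=[id - ( id ) / id ) ) * num $]
Step 7: shift id. Stack=[( T / ( id] ptr=5 lookahead=- remaining=[- ( id ) / id ) ) * num $]
Step 8: reduce F->id. Stack=[( T / ( F] ptr=5 lookahead=- remaining=[- ( id ) / id ) ) * num $]
Step 9: reduce T->F. Stack=[( T / ( T] ptr=5 lookahead=- remaining=[- ( id ) / id ) ) * num $]
Step 10: reduce E->T. Stack=[( T / ( E] ptr=5 lookahead=- remaining=[- ( id ) / id ) ) * num $]
Step 11: shift -. Stack=[( T / ( E -] ptr=6 lookahead=( remaining=[( id ) / id ) ) * num $]
Step 12: shift (. Stack=[( T / ( E - (] ptr=7 lookahead=id remaining=[id ) / id ) ) * num $]
Step 13: shift id. Stack=[( T / ( E - ( id] ptr=8 lookahead=) remaining=[) / id ) ) * num $]
Step 14: reduce F->id. Stack=[( T / ( E - ( F] ptr=8 lookahead=) remaining=[) / id ) ) * num $]
Step 15: reduce T->F. Stack=[( T / ( E - ( T] ptr=8 lookahead=) remaining=[) / id ) ) * num $]
Step 16: reduce E->T. Stack=[( T / ( E - ( E] ptr=8 lookahead=) remaining=[) / id ) ) * num $]
Step 17: shift ). Stack=[( T / ( E - ( E )] ptr=9 lookahead=/ remaining=[/ id ) ) * num $]
Step 18: reduce F->( E ). Stack=[( T / ( E - F] ptr=9 lookahead=/ remaining=[/ id ) ) * num $]
Step 19: reduce T->F. Stack=[( T / ( E - T] ptr=9 lookahead=/ remaining=[/ id ) ) * num $]
Step 20: shift /. Stack=[( T / ( E - T /] ptr=10 lookahead=id remaining=[id ) ) * num $]
Step 21: shift id. Stack=[( T / ( E - T / id] ptr=11 lookahead=) remaining=[) ) * num $]
Step 22: reduce F->id. Stack=[( T / ( E - T / F] ptr=11 lookahead=) remaining=[) ) * num $]
Step 23: reduce T->T / F. Stack=[( T / ( E - T] ptr=11 lookahead=) remaining=[) ) * num $]
Step 24: reduce E->E - T. Stack=[( T / ( E] ptr=11 lookahead=) remaining=[) ) * num $]
Step 25: shift ). Stack=[( T / ( E )] ptr=12 lookahead=) remaining=[) * num $]
Step 26: reduce F->( E ). Stack=[( T / F] ptr=12 lookahead=) remaining=[) * num $]
Step 27: reduce T->T / F. Stack=[( T] ptr=12 lookahead=) remaining=[) * num $]
Step 28: reduce E->T. Stack=[( E] ptr=12 lookahead=) remaining=[) * num $]
Step 29: shift ). Stack=[( E )] ptr=13 lookahead=* remaining=[* num $]
Step 30: reduce F->( E ). Stack=[F] ptr=13 lookahead=* remaining=[* num $]
Step 31: reduce T->F. Stack=[T] ptr=13 lookahead=* remaining=[* num $]
Step 32: shift *. Stack=[T *] ptr=14 lookahead=num remaining=[num $]
Step 33: shift num. Stack=[T * num] ptr=15 lookahead=$ remaining=[$]
Step 34: reduce F->num. Stack=[T * F] ptr=15 lookahead=$ remaining=[$]
Step 35: reduce T->T * F. Stack=[T] ptr=15 lookahead=$ remaining=[$]
Step 36: reduce E->T. Stack=[E] ptr=15 lookahead=$ remaining=[$]
Step 37: accept. Stack=[E] ptr=15 lookahead=$ remaining=[$]

Answer: 8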